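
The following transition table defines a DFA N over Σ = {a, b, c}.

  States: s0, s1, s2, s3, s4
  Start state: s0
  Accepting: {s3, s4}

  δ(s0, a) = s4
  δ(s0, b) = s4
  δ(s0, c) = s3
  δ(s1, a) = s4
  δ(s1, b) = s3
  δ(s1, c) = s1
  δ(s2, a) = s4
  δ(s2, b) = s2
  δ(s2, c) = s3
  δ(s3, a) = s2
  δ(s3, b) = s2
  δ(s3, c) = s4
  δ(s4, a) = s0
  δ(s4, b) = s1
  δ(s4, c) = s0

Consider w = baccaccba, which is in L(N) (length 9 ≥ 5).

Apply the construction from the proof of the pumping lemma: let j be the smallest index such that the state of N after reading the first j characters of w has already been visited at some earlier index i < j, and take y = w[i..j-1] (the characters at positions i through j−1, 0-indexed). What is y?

ba

Run of N on w = b a c c a c c b a:
  step 0: s0  (start)
  step 1: s4  (read b: s0→s4)
  step 2: s0  (read a: s4→s0)   ← first repeat (s0 seen earlier)
  step 3: s3  (read c: s0→s3)
  step 4: s4  (read c: s3→s4)
  step 5: s0  (read a: s4→s0)
  step 6: s3  (read c: s0→s3)
  step 7: s4  (read c: s3→s4)
  step 8: s1  (read b: s4→s1)
  step 9: s4  (read a: s1→s4)

So i = 0, j = 2, giving x = w[0:0] = ε, y = w[0:2] = ba, z = w[2:9] = ccaccba.
Check: |xy| = 2 ≤ 5 and |y| = 2 ≥ 1. Reading y takes N from s0 back to s0, so every xyⁱz is accepted.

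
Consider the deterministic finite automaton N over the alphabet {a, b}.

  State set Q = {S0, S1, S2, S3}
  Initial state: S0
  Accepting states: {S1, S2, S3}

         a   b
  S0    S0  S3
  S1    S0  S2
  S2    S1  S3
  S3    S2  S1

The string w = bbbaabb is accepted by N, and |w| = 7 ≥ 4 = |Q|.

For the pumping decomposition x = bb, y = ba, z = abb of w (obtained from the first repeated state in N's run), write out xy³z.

bbbababaabb

xy^3z = bb·ba·ba·ba·abb = bbbababaabb.
Reading y = ba takes N from S1 back to S1, so after x·y·y·y the machine is still in S1, and z then leads to the accepting state S1. Hence bbbababaabb ∈ L(N).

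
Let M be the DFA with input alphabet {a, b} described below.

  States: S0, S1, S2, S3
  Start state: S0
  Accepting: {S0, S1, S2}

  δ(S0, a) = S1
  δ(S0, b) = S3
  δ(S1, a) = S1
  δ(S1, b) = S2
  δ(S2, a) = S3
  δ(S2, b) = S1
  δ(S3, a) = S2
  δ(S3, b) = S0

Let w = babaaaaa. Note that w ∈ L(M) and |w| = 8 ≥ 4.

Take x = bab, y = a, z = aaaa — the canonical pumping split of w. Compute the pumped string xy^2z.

babaaaaaa

xy^2z = bab·a·a·aaaa = babaaaaaa.
Reading y = a takes M from S1 back to S1, so after x·y·y the machine is still in S1, and z then leads to the accepting state S1. Hence babaaaaaa ∈ L(M).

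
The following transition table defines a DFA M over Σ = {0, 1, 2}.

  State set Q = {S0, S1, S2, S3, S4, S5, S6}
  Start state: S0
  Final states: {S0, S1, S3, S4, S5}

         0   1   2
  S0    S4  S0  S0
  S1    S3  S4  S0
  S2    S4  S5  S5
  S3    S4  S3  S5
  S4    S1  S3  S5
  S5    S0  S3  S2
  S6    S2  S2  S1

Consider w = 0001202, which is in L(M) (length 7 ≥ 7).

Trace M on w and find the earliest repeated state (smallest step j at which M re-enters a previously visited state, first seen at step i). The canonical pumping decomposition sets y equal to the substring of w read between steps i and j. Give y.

Run of M on w = 0 0 0 1 2 0 2:
  step 0: S0  (start)
  step 1: S4  (read 0: S0→S4)
  step 2: S1  (read 0: S4→S1)
  step 3: S3  (read 0: S1→S3)
  step 4: S3  (read 1: S3→S3)   ← first repeat (S3 seen earlier)
  step 5: S5  (read 2: S3→S5)
  step 6: S0  (read 0: S5→S0)
  step 7: S0  (read 2: S0→S0)

So i = 3, j = 4, giving x = w[0:3] = 000, y = w[3:4] = 1, z = w[4:7] = 202.
Check: |xy| = 4 ≤ 7 and |y| = 1 ≥ 1. Reading y takes M from S3 back to S3, so every xyⁱz is accepted.

1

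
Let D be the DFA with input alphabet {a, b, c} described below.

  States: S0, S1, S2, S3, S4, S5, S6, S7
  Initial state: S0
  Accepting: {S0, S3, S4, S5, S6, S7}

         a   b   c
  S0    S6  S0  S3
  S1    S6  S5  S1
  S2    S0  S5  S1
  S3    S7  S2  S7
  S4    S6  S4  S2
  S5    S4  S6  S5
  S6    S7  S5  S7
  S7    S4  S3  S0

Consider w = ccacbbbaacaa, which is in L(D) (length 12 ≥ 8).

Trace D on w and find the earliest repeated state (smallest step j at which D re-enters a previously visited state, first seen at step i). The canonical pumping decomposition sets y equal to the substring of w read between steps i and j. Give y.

State sequence: S0 -c-> S3 -c-> S7 -a-> S4 -c-> S2 -b-> S5 -b-> S6 -b-> S5 -a-> S4 -a-> S6 -c-> S7 -a-> S4 -a-> S6
First repeat at step 7: S5 was already visited.

So i = 5, j = 7, giving x = w[0:5] = ccacb, y = w[5:7] = bb, z = w[7:12] = aacaa.
Check: |xy| = 7 ≤ 8 and |y| = 2 ≥ 1. Reading y takes D from S5 back to S5, so every xyⁱz is accepted.
Pumping length from the standard proof: p = 8 (the number of states). The repeated state found above gives |xy| = j ≤ 8 and |y| = j − i ≥ 1.

bb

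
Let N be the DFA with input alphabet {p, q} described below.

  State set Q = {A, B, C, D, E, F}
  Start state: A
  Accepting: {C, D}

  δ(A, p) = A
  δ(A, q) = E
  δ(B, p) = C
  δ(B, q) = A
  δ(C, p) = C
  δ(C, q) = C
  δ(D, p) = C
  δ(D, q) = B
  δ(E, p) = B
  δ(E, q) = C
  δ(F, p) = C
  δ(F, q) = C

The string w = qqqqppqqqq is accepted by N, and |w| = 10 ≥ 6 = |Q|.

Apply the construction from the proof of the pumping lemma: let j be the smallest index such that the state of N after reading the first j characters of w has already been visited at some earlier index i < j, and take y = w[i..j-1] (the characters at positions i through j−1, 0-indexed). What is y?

State sequence: A -q-> E -q-> C -q-> C -q-> C -p-> C -p-> C -q-> C -q-> C -q-> C -q-> C
First repeat at step 3: C was already visited.

So i = 2, j = 3, giving x = w[0:2] = qq, y = w[2:3] = q, z = w[3:10] = qppqqqq.
Check: |xy| = 3 ≤ 6 and |y| = 1 ≥ 1. Reading y takes N from C back to C, so every xyⁱz is accepted.

q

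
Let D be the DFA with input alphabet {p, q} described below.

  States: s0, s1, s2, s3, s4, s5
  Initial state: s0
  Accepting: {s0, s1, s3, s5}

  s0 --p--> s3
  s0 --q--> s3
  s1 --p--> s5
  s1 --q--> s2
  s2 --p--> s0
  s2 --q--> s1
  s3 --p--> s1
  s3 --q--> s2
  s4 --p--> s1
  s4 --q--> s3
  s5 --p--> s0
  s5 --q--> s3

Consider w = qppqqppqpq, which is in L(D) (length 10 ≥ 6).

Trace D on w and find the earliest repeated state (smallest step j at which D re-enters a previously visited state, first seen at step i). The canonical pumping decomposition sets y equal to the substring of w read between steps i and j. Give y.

State sequence: s0 -q-> s3 -p-> s1 -p-> s5 -q-> s3 -q-> s2 -p-> s0 -p-> s3 -q-> s2 -p-> s0 -q-> s3
First repeat at step 4: s3 was already visited.

So i = 1, j = 4, giving x = w[0:1] = q, y = w[1:4] = ppq, z = w[4:10] = qppqpq.
Check: |xy| = 4 ≤ 6 and |y| = 3 ≥ 1. Reading y takes D from s3 back to s3, so every xyⁱz is accepted.
Since D has 6 states, any run of length ≥ 6 visits 6+1 states, so by pigeonhole some state repeats within the first 6 steps — that repeat gives the pumpable loop.

ppq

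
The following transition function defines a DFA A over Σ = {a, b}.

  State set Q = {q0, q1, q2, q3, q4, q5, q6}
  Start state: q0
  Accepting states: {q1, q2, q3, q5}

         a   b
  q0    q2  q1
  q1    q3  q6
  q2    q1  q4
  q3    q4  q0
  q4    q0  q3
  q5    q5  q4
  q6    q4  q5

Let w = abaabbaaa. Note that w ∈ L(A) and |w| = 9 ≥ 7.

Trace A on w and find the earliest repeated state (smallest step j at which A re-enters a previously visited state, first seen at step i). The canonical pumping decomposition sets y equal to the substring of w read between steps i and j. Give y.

Run of A on w = a b a a b b a a a:
  step 0: q0  (start)
  step 1: q2  (read a: q0→q2)
  step 2: q4  (read b: q2→q4)
  step 3: q0  (read a: q4→q0)   ← first repeat (q0 seen earlier)
  step 4: q2  (read a: q0→q2)
  step 5: q4  (read b: q2→q4)
  step 6: q3  (read b: q4→q3)
  step 7: q4  (read a: q3→q4)
  step 8: q0  (read a: q4→q0)
  step 9: q2  (read a: q0→q2)

So i = 0, j = 3, giving x = w[0:0] = ε, y = w[0:3] = aba, z = w[3:9] = abbaaa.
Check: |xy| = 3 ≤ 7 and |y| = 3 ≥ 1. Reading y takes A from q0 back to q0, so every xyⁱz is accepted.
Since A has 7 states, any run of length ≥ 7 visits 7+1 states, so by pigeonhole some state repeats within the first 7 steps — that repeat gives the pumpable loop.

aba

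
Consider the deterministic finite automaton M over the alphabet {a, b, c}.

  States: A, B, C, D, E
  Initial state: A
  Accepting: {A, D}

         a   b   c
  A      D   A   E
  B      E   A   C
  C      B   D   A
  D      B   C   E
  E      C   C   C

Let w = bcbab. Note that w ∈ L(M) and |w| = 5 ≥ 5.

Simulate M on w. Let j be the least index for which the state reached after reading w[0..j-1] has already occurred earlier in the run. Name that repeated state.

Run of M on w = b c b a b:
  step 0: A  (start)
  step 1: A  (read b: A→A)   ← first repeat (A seen earlier)
  step 2: E  (read c: A→E)
  step 3: C  (read b: E→C)
  step 4: B  (read a: C→B)
  step 5: A  (read b: B→A)

The earliest repeat is at step j = 1: M is in A, which it already visited at step i = 0.
With |Q| = 5, pigeonhole forces a state repeat no later than step 5; the substring read between the first and second visits to that state can be pumped.

A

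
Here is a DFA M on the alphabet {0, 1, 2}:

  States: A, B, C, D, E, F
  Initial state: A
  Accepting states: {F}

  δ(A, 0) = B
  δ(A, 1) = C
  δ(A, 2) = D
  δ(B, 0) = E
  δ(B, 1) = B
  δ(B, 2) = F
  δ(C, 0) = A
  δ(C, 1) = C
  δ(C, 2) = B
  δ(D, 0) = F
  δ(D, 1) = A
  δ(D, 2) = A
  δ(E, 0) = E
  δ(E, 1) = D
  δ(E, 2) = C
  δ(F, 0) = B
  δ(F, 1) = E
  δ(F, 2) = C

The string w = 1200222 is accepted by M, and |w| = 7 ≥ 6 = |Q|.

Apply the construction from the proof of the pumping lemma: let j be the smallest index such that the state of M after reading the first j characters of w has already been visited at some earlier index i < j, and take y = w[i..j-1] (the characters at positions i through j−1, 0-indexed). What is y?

Run of M on w = 1 2 0 0 2 2 2:
  step 0: A  (start)
  step 1: C  (read 1: A→C)
  step 2: B  (read 2: C→B)
  step 3: E  (read 0: B→E)
  step 4: E  (read 0: E→E)   ← first repeat (E seen earlier)
  step 5: C  (read 2: E→C)
  step 6: B  (read 2: C→B)
  step 7: F  (read 2: B→F)

So i = 3, j = 4, giving x = w[0:3] = 120, y = w[3:4] = 0, z = w[4:7] = 222.
Check: |xy| = 4 ≤ 6 and |y| = 1 ≥ 1. Reading y takes M from E back to E, so every xyⁱz is accepted.

0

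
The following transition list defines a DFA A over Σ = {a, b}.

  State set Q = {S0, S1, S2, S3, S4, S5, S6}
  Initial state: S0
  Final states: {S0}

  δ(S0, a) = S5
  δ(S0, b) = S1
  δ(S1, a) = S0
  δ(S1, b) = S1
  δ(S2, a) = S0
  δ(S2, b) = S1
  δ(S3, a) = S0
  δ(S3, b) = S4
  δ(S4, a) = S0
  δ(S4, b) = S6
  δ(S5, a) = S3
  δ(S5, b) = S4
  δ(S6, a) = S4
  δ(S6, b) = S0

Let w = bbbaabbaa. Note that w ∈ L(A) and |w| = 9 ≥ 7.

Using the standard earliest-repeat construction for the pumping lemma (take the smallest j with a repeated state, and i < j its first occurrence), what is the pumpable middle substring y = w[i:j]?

b

State sequence: S0 -b-> S1 -b-> S1 -b-> S1 -a-> S0 -a-> S5 -b-> S4 -b-> S6 -a-> S4 -a-> S0
First repeat at step 2: S1 was already visited.

So i = 1, j = 2, giving x = w[0:1] = b, y = w[1:2] = b, z = w[2:9] = baabbaa.
Check: |xy| = 2 ≤ 7 and |y| = 1 ≥ 1. Reading y takes A from S1 back to S1, so every xyⁱz is accepted.
Pumping length from the standard proof: p = 7 (the number of states). The repeated state found above gives |xy| = j ≤ 7 and |y| = j − i ≥ 1.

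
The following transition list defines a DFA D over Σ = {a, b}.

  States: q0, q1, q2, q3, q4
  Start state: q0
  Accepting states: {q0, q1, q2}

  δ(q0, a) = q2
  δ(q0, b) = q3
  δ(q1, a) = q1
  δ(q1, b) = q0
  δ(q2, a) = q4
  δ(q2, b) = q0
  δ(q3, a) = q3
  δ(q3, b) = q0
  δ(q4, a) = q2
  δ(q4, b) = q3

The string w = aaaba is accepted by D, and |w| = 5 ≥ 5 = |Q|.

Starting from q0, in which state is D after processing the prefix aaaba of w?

q2

Run of D on the first 5 characters of w = a a a b a:
  step 0: q0  (start)
  step 1: q2  (read a: q0→q2)
  step 2: q4  (read a: q2→q4)
  step 3: q2  (read a: q4→q2)
  step 4: q0  (read b: q2→q0)
  step 5: q2  (read a: q0→q2)

After reading 5 characters, D is in state q2.
(This kind of state-tracing is the core of the pumping-lemma construction: with 5 states, pigeonhole forces a repeat within the first 5 steps.)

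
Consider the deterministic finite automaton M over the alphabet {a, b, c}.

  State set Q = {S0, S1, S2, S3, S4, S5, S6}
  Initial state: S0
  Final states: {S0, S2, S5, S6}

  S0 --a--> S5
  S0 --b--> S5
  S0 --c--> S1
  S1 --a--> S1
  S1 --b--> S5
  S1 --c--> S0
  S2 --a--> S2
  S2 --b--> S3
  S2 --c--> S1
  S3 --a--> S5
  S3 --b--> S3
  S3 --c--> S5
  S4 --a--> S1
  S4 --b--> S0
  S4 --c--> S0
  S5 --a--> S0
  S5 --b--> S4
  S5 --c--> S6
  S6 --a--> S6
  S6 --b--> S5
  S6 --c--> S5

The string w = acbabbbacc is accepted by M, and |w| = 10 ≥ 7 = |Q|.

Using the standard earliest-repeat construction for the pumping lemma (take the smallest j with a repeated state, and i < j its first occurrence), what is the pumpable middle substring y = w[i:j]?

cb

State sequence: S0 -a-> S5 -c-> S6 -b-> S5 -a-> S0 -b-> S5 -b-> S4 -b-> S0 -a-> S5 -c-> S6 -c-> S5
First repeat at step 3: S5 was already visited.

So i = 1, j = 3, giving x = w[0:1] = a, y = w[1:3] = cb, z = w[3:10] = abbbacc.
Check: |xy| = 3 ≤ 7 and |y| = 2 ≥ 1. Reading y takes M from S5 back to S5, so every xyⁱz is accepted.
Pumping length from the standard proof: p = 7 (the number of states). The repeated state found above gives |xy| = j ≤ 7 and |y| = j − i ≥ 1.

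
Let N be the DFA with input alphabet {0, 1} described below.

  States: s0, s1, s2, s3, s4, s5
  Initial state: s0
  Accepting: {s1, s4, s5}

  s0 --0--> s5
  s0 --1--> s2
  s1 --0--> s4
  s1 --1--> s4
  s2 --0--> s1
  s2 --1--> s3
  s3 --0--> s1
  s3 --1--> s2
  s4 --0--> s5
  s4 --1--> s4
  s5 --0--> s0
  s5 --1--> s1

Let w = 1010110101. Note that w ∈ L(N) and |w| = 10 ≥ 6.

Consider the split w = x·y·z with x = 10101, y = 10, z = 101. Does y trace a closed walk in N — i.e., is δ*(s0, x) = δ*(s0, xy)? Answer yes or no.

no

State sequence: s0 -1-> s2 -0-> s1 -1-> s4 -0-> s5 -1-> s1 -1-> s4 -0-> s5

After x (step 5): s1. After xy (step 7): s5.
They differ (s1 ≠ s5), so y is not a cycle from the state after x; this split is not the one the pumping-lemma construction produces, and pumping y need not keep the string in L(N).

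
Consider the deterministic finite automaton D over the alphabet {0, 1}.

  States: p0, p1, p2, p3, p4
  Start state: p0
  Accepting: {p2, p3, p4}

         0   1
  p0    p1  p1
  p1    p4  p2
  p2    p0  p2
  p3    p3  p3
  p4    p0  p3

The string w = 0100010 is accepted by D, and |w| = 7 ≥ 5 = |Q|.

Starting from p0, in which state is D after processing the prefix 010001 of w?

Run of D on the first 6 characters of w = 0 1 0 0 0 1:
  step 0: p0  (start)
  step 1: p1  (read 0: p0→p1)
  step 2: p2  (read 1: p1→p2)
  step 3: p0  (read 0: p2→p0)
  step 4: p1  (read 0: p0→p1)
  step 5: p4  (read 0: p1→p4)
  step 6: p3  (read 1: p4→p3)

After reading 6 characters, D is in state p3.
(This kind of state-tracing is the core of the pumping-lemma construction: with 5 states, pigeonhole forces a repeat within the first 5 steps.)

p3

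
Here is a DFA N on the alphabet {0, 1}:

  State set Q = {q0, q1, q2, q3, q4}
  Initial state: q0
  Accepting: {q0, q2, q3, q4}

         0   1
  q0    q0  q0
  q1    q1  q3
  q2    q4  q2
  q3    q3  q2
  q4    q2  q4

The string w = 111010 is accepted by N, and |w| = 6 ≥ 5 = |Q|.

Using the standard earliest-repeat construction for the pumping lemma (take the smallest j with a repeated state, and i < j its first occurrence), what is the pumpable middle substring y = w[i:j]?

Run of N on w = 1 1 1 0 1 0:
  step 0: q0  (start)
  step 1: q0  (read 1: q0→q0)   ← first repeat (q0 seen earlier)
  step 2: q0  (read 1: q0→q0)
  step 3: q0  (read 1: q0→q0)
  step 4: q0  (read 0: q0→q0)
  step 5: q0  (read 1: q0→q0)
  step 6: q0  (read 0: q0→q0)

So i = 0, j = 1, giving x = w[0:0] = ε, y = w[0:1] = 1, z = w[1:6] = 11010.
Check: |xy| = 1 ≤ 5 and |y| = 1 ≥ 1. Reading y takes N from q0 back to q0, so every xyⁱz is accepted.
Since N has 5 states, any run of length ≥ 5 visits 5+1 states, so by pigeonhole some state repeats within the first 5 steps — that repeat gives the pumpable loop.

1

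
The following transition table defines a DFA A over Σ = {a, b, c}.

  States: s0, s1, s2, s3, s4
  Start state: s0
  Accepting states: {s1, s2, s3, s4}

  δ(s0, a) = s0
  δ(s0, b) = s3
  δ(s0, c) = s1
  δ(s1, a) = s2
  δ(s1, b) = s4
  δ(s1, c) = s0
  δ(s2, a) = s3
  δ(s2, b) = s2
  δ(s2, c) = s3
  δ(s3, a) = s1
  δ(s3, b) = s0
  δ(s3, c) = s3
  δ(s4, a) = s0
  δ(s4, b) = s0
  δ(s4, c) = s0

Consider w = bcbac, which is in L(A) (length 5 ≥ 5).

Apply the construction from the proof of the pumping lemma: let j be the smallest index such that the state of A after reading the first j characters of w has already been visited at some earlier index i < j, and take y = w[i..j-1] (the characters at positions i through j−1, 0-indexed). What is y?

c

State sequence: s0 -b-> s3 -c-> s3 -b-> s0 -a-> s0 -c-> s1
First repeat at step 2: s3 was already visited.

So i = 1, j = 2, giving x = w[0:1] = b, y = w[1:2] = c, z = w[2:5] = bac.
Check: |xy| = 2 ≤ 5 and |y| = 1 ≥ 1. Reading y takes A from s3 back to s3, so every xyⁱz is accepted.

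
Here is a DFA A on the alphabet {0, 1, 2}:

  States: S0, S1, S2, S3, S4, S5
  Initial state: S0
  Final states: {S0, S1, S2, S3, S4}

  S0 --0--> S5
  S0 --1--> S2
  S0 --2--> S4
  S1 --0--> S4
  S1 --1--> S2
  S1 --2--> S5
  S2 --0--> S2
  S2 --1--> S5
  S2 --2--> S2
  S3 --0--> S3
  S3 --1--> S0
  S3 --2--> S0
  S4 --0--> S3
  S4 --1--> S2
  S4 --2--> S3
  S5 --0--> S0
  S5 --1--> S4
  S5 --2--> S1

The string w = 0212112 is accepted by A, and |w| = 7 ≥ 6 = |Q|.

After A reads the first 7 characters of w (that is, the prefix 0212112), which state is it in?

State sequence: S0 -0-> S5 -2-> S1 -1-> S2 -2-> S2 -1-> S5 -1-> S4 -2-> S3

After reading 7 characters, A is in state S3.

S3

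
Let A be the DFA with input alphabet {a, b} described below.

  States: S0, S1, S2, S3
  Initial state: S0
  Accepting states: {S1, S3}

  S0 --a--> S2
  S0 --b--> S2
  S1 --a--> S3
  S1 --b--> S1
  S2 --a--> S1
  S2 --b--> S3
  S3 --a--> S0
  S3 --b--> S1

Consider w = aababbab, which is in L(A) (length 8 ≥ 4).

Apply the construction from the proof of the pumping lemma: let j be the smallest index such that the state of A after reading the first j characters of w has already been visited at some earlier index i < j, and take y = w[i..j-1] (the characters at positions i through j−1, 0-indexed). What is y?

State sequence: S0 -a-> S2 -a-> S1 -b-> S1 -a-> S3 -b-> S1 -b-> S1 -a-> S3 -b-> S1
First repeat at step 3: S1 was already visited.

So i = 2, j = 3, giving x = w[0:2] = aa, y = w[2:3] = b, z = w[3:8] = abbab.
Check: |xy| = 3 ≤ 4 and |y| = 1 ≥ 1. Reading y takes A from S1 back to S1, so every xyⁱz is accepted.

b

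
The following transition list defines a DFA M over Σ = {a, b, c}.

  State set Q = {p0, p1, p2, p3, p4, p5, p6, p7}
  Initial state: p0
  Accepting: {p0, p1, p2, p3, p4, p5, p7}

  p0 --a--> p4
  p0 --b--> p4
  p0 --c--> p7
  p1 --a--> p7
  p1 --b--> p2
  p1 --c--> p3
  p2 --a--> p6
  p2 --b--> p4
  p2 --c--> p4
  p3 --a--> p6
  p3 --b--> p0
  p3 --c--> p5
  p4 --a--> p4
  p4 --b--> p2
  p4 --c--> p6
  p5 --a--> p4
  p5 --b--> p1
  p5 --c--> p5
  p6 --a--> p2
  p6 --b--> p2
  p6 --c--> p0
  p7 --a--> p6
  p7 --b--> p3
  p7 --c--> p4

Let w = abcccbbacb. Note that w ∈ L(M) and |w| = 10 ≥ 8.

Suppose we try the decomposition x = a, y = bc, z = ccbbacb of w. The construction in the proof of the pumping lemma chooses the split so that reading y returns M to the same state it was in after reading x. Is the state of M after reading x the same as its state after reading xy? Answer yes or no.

yes

Run of M on the first 3 characters of w = a b c:
  step 0: p0  (start)
  step 1: p4  (read a: p0→p4)
  step 2: p2  (read b: p4→p2)
  step 3: p4  (read c: p2→p4)

After x (step 1): p4. After xy (step 3): p4.
They match, so y = bc drives M around a cycle from p4 back to itself; pumping y any number of times keeps M in p4 before reading z, and xyⁱz ∈ L(M) for every i ≥ 0.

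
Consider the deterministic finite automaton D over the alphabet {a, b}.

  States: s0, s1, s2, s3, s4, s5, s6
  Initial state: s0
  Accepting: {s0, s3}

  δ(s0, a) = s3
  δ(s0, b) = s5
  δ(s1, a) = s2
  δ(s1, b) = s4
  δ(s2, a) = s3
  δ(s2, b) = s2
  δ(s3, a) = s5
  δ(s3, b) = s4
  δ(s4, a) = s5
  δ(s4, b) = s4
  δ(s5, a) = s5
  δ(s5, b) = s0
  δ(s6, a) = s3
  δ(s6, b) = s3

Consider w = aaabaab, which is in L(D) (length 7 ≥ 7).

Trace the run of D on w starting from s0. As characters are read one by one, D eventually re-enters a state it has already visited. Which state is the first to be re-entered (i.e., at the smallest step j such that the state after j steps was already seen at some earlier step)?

s5

State sequence: s0 -a-> s3 -a-> s5 -a-> s5 -b-> s0 -a-> s3 -a-> s5 -b-> s0
First repeat at step 3: s5 was already visited.

The earliest repeat is at step j = 3: D is in s5, which it already visited at step i = 2.
Pumping length from the standard proof: p = 7 (the number of states). The repeated state found above gives |xy| = j ≤ 7 and |y| = j − i ≥ 1.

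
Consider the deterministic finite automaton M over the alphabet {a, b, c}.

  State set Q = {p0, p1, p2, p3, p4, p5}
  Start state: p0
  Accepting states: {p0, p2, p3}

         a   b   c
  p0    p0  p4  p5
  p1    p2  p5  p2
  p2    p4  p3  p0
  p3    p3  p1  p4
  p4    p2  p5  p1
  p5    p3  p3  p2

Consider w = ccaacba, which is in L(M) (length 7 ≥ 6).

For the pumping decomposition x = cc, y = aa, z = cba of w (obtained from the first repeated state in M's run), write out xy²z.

xy^2z = cc·aa·aa·cba = ccaaaacba.
Reading y = aa takes M from p2 back to p2, so after x·y·y the machine is still in p2, and z then leads to the accepting state p2. Hence ccaaaacba ∈ L(M).

ccaaaacba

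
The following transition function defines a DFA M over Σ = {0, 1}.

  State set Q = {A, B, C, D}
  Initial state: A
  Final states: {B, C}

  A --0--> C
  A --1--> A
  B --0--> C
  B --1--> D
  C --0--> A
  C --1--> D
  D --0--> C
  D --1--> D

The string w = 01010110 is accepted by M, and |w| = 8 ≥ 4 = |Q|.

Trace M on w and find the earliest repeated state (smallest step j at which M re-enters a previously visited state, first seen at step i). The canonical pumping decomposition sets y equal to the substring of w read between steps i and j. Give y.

10

Run of M on w = 0 1 0 1 0 1 1 0:
  step 0: A  (start)
  step 1: C  (read 0: A→C)
  step 2: D  (read 1: C→D)
  step 3: C  (read 0: D→C)   ← first repeat (C seen earlier)
  step 4: D  (read 1: C→D)
  step 5: C  (read 0: D→C)
  step 6: D  (read 1: C→D)
  step 7: D  (read 1: D→D)
  step 8: C  (read 0: D→C)

So i = 1, j = 3, giving x = w[0:1] = 0, y = w[1:3] = 10, z = w[3:8] = 10110.
Check: |xy| = 3 ≤ 4 and |y| = 2 ≥ 1. Reading y takes M from C back to C, so every xyⁱz is accepted.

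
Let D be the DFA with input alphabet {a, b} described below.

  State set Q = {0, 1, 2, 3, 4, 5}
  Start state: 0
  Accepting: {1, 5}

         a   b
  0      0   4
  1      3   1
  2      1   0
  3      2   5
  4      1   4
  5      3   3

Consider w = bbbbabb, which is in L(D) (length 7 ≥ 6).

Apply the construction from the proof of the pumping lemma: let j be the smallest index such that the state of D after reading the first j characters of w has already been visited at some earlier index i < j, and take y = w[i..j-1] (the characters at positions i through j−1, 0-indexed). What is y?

Run of D on w = b b b b a b b:
  step 0: 0  (start)
  step 1: 4  (read b: 0→4)
  step 2: 4  (read b: 4→4)   ← first repeat (4 seen earlier)
  step 3: 4  (read b: 4→4)
  step 4: 4  (read b: 4→4)
  step 5: 1  (read a: 4→1)
  step 6: 1  (read b: 1→1)
  step 7: 1  (read b: 1→1)

So i = 1, j = 2, giving x = w[0:1] = b, y = w[1:2] = b, z = w[2:7] = bbabb.
Check: |xy| = 2 ≤ 6 and |y| = 1 ≥ 1. Reading y takes D from 4 back to 4, so every xyⁱz is accepted.
Pumping length from the standard proof: p = 6 (the number of states). The repeated state found above gives |xy| = j ≤ 6 and |y| = j − i ≥ 1.

b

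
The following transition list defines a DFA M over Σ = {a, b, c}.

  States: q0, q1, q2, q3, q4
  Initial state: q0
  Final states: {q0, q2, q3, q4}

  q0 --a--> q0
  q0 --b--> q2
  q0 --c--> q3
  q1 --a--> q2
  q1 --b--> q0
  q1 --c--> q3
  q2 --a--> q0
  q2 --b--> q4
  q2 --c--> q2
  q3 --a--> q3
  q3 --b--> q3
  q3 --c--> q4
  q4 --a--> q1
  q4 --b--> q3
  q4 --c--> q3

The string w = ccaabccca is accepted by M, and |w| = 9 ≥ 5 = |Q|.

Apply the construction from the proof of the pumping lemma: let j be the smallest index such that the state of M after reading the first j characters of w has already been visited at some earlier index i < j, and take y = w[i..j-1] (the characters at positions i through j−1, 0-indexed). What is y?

Run of M on w = c c a a b c c c a:
  step 0: q0  (start)
  step 1: q3  (read c: q0→q3)
  step 2: q4  (read c: q3→q4)
  step 3: q1  (read a: q4→q1)
  step 4: q2  (read a: q1→q2)
  step 5: q4  (read b: q2→q4)   ← first repeat (q4 seen earlier)
  step 6: q3  (read c: q4→q3)
  step 7: q4  (read c: q3→q4)
  step 8: q3  (read c: q4→q3)
  step 9: q3  (read a: q3→q3)

So i = 2, j = 5, giving x = w[0:2] = cc, y = w[2:5] = aab, z = w[5:9] = ccca.
Check: |xy| = 5 ≤ 5 and |y| = 3 ≥ 1. Reading y takes M from q4 back to q4, so every xyⁱz is accepted.
Since M has 5 states, any run of length ≥ 5 visits 5+1 states, so by pigeonhole some state repeats within the first 5 steps — that repeat gives the pumpable loop.

aab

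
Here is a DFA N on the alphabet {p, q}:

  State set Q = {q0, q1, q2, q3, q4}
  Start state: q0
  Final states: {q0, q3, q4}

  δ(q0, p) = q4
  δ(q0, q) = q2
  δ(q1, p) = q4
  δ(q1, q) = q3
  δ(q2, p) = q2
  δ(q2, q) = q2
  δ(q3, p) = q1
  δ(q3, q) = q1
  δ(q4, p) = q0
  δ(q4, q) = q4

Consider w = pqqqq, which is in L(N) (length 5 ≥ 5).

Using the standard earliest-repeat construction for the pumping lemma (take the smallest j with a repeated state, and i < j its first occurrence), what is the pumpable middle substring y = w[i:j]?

q

State sequence: q0 -p-> q4 -q-> q4 -q-> q4 -q-> q4 -q-> q4
First repeat at step 2: q4 was already visited.

So i = 1, j = 2, giving x = w[0:1] = p, y = w[1:2] = q, z = w[2:5] = qqq.
Check: |xy| = 2 ≤ 5 and |y| = 1 ≥ 1. Reading y takes N from q4 back to q4, so every xyⁱz is accepted.
Pumping length from the standard proof: p = 5 (the number of states). The repeated state found above gives |xy| = j ≤ 5 and |y| = j − i ≥ 1.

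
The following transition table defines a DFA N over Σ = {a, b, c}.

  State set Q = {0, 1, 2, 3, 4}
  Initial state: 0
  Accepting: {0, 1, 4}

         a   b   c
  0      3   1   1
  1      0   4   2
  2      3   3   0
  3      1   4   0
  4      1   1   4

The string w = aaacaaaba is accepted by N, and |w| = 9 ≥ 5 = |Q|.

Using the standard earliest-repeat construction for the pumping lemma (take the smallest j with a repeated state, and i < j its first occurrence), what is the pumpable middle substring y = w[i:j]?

State sequence: 0 -a-> 3 -a-> 1 -a-> 0 -c-> 1 -a-> 0 -a-> 3 -a-> 1 -b-> 4 -a-> 1
First repeat at step 3: 0 was already visited.

So i = 0, j = 3, giving x = w[0:0] = ε, y = w[0:3] = aaa, z = w[3:9] = caaaba.
Check: |xy| = 3 ≤ 5 and |y| = 3 ≥ 1. Reading y takes N from 0 back to 0, so every xyⁱz is accepted.
Pumping length from the standard proof: p = 5 (the number of states). The repeated state found above gives |xy| = j ≤ 5 and |y| = j − i ≥ 1.

aaa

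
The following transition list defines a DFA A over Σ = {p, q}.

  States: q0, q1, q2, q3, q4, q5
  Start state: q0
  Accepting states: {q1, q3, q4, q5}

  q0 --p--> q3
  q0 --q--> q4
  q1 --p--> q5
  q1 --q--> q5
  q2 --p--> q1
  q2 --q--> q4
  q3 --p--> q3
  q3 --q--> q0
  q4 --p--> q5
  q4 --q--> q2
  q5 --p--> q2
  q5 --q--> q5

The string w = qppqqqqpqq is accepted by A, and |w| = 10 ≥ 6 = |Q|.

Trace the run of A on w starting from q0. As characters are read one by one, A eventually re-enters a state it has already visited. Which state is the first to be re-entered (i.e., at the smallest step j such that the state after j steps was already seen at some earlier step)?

q4

State sequence: q0 -q-> q4 -p-> q5 -p-> q2 -q-> q4 -q-> q2 -q-> q4 -q-> q2 -p-> q1 -q-> q5 -q-> q5
First repeat at step 4: q4 was already visited.

The earliest repeat is at step j = 4: A is in q4, which it already visited at step i = 1.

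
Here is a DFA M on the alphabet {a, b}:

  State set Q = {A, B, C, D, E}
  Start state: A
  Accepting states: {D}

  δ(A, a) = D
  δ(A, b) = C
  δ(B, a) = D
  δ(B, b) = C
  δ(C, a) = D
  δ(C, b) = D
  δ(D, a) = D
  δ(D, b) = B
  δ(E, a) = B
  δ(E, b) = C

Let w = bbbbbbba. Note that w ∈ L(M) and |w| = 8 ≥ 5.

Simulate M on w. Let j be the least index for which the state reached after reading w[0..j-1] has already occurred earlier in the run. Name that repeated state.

Run of M on w = b b b b b b b a:
  step 0: A  (start)
  step 1: C  (read b: A→C)
  step 2: D  (read b: C→D)
  step 3: B  (read b: D→B)
  step 4: C  (read b: B→C)   ← first repeat (C seen earlier)
  step 5: D  (read b: C→D)
  step 6: B  (read b: D→B)
  step 7: C  (read b: B→C)
  step 8: D  (read a: C→D)

The earliest repeat is at step j = 4: M is in C, which it already visited at step i = 1.
Pumping length from the standard proof: p = 5 (the number of states). The repeated state found above gives |xy| = j ≤ 5 and |y| = j − i ≥ 1.

C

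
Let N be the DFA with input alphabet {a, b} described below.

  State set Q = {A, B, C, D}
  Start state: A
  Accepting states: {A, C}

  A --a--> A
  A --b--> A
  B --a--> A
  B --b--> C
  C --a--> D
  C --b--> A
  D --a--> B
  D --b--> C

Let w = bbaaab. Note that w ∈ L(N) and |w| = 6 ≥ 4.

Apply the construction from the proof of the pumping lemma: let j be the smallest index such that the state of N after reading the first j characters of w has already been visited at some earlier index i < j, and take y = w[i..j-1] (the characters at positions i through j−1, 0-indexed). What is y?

Run of N on w = b b a a a b:
  step 0: A  (start)
  step 1: A  (read b: A→A)   ← first repeat (A seen earlier)
  step 2: A  (read b: A→A)
  step 3: A  (read a: A→A)
  step 4: A  (read a: A→A)
  step 5: A  (read a: A→A)
  step 6: A  (read b: A→A)

So i = 0, j = 1, giving x = w[0:0] = ε, y = w[0:1] = b, z = w[1:6] = baaab.
Check: |xy| = 1 ≤ 4 and |y| = 1 ≥ 1. Reading y takes N from A back to A, so every xyⁱz is accepted.

b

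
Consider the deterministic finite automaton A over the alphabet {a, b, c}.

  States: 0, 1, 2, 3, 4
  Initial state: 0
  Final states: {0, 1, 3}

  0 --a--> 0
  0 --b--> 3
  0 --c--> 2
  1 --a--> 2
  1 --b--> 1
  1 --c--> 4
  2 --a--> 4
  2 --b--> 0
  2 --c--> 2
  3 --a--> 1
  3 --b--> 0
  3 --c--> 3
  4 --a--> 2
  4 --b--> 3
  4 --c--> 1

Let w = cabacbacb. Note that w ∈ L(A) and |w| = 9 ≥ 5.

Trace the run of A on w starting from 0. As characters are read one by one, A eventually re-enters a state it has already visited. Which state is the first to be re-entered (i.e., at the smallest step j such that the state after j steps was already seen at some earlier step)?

Run of A on w = c a b a c b a c b:
  step 0: 0  (start)
  step 1: 2  (read c: 0→2)
  step 2: 4  (read a: 2→4)
  step 3: 3  (read b: 4→3)
  step 4: 1  (read a: 3→1)
  step 5: 4  (read c: 1→4)   ← first repeat (4 seen earlier)
  step 6: 3  (read b: 4→3)
  step 7: 1  (read a: 3→1)
  step 8: 4  (read c: 1→4)
  step 9: 3  (read b: 4→3)

The earliest repeat is at step j = 5: A is in 4, which it already visited at step i = 2.
Pumping length from the standard proof: p = 5 (the number of states). The repeated state found above gives |xy| = j ≤ 5 and |y| = j − i ≥ 1.

4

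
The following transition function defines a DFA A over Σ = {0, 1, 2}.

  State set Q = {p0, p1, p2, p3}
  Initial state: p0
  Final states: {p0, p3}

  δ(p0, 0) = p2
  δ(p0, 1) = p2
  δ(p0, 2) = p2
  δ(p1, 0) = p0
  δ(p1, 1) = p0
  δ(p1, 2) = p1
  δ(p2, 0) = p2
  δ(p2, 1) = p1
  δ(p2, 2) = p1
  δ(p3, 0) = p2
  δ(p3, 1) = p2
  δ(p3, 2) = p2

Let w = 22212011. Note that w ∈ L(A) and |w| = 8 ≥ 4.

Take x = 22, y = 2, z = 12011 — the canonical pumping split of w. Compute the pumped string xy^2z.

222212011

xy^2z = 22·2·2·12011 = 222212011.
Reading y = 2 takes A from p1 back to p1, so after x·y·y the machine is still in p1, and z then leads to the accepting state p0. Hence 222212011 ∈ L(A).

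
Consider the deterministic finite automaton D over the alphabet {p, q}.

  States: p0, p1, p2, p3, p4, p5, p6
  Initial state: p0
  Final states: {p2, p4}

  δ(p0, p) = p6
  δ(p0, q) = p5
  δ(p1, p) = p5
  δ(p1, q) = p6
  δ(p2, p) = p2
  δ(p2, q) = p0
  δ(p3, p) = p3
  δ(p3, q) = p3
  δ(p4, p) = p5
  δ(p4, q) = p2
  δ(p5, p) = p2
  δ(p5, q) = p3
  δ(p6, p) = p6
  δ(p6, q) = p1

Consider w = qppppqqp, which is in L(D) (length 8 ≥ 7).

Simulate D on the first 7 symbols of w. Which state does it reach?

Run of D on the first 7 characters of w = q p p p p q q:
  step 0: p0  (start)
  step 1: p5  (read q: p0→p5)
  step 2: p2  (read p: p5→p2)
  step 3: p2  (read p: p2→p2)
  step 4: p2  (read p: p2→p2)
  step 5: p2  (read p: p2→p2)
  step 6: p0  (read q: p2→p0)
  step 7: p5  (read q: p0→p5)

After reading 7 characters, D is in state p5.

p5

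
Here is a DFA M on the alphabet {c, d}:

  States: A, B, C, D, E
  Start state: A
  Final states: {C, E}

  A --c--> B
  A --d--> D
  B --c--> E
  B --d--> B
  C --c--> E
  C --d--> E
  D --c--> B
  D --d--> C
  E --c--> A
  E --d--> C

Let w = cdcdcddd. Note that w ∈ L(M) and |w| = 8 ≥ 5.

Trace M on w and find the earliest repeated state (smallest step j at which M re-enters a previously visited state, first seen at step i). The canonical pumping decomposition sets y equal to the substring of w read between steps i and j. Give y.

d

State sequence: A -c-> B -d-> B -c-> E -d-> C -c-> E -d-> C -d-> E -d-> C
First repeat at step 2: B was already visited.

So i = 1, j = 2, giving x = w[0:1] = c, y = w[1:2] = d, z = w[2:8] = cdcddd.
Check: |xy| = 2 ≤ 5 and |y| = 1 ≥ 1. Reading y takes M from B back to B, so every xyⁱz is accepted.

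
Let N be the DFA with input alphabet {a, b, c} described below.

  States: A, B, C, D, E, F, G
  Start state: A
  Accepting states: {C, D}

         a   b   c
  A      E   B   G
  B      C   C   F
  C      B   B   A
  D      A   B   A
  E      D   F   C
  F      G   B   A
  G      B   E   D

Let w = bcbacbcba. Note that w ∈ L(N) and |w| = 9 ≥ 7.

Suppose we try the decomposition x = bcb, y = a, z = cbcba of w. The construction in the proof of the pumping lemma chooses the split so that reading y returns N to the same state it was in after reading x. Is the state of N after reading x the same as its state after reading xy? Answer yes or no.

no

Run of N on the first 4 characters of w = b c b a:
  step 0: A  (start)
  step 1: B  (read b: A→B)
  step 2: F  (read c: B→F)
  step 3: B  (read b: F→B)
  step 4: C  (read a: B→C)

After x (step 3): B. After xy (step 4): C.
They differ (B ≠ C), so y is not a cycle from the state after x; this split is not the one the pumping-lemma construction produces, and pumping y need not keep the string in L(N).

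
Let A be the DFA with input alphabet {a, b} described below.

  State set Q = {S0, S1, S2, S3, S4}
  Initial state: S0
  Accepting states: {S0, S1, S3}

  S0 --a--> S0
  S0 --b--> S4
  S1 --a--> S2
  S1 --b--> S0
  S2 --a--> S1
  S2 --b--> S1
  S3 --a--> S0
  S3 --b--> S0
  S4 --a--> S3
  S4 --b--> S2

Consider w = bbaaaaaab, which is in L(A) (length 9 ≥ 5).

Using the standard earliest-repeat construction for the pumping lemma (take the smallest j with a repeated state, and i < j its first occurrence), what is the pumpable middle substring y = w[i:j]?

Run of A on w = b b a a a a a a b:
  step 0: S0  (start)
  step 1: S4  (read b: S0→S4)
  step 2: S2  (read b: S4→S2)
  step 3: S1  (read a: S2→S1)
  step 4: S2  (read a: S1→S2)   ← first repeat (S2 seen earlier)
  step 5: S1  (read a: S2→S1)
  step 6: S2  (read a: S1→S2)
  step 7: S1  (read a: S2→S1)
  step 8: S2  (read a: S1→S2)
  step 9: S1  (read b: S2→S1)

So i = 2, j = 4, giving x = w[0:2] = bb, y = w[2:4] = aa, z = w[4:9] = aaaab.
Check: |xy| = 4 ≤ 5 and |y| = 2 ≥ 1. Reading y takes A from S2 back to S2, so every xyⁱz is accepted.

aa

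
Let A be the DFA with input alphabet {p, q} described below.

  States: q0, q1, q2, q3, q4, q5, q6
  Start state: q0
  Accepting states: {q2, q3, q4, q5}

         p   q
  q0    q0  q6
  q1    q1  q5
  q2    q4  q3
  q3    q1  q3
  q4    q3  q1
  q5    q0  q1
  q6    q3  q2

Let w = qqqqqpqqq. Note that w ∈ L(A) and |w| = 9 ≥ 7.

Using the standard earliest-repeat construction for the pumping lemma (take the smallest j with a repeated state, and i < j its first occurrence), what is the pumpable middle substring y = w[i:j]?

Run of A on w = q q q q q p q q q:
  step 0: q0  (start)
  step 1: q6  (read q: q0→q6)
  step 2: q2  (read q: q6→q2)
  step 3: q3  (read q: q2→q3)
  step 4: q3  (read q: q3→q3)   ← first repeat (q3 seen earlier)
  step 5: q3  (read q: q3→q3)
  step 6: q1  (read p: q3→q1)
  step 7: q5  (read q: q1→q5)
  step 8: q1  (read q: q5→q1)
  step 9: q5  (read q: q1→q5)

So i = 3, j = 4, giving x = w[0:3] = qqq, y = w[3:4] = q, z = w[4:9] = qpqqq.
Check: |xy| = 4 ≤ 7 and |y| = 1 ≥ 1. Reading y takes A from q3 back to q3, so every xyⁱz is accepted.

q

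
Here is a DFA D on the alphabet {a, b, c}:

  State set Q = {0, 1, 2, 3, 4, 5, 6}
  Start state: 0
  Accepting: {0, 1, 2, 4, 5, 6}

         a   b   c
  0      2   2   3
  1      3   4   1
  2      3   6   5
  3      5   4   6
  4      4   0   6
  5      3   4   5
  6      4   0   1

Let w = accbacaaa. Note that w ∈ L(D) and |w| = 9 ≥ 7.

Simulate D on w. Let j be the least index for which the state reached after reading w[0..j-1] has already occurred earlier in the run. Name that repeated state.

State sequence: 0 -a-> 2 -c-> 5 -c-> 5 -b-> 4 -a-> 4 -c-> 6 -a-> 4 -a-> 4 -a-> 4
First repeat at step 3: 5 was already visited.

The earliest repeat is at step j = 3: D is in 5, which it already visited at step i = 2.

5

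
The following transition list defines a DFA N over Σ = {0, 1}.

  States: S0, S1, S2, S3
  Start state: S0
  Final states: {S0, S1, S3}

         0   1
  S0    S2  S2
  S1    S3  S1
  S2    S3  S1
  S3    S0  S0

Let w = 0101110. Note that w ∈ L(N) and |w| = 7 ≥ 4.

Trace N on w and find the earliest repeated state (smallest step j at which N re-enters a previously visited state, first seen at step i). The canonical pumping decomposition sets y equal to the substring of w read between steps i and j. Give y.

Run of N on w = 0 1 0 1 1 1 0:
  step 0: S0  (start)
  step 1: S2  (read 0: S0→S2)
  step 2: S1  (read 1: S2→S1)
  step 3: S3  (read 0: S1→S3)
  step 4: S0  (read 1: S3→S0)   ← first repeat (S0 seen earlier)
  step 5: S2  (read 1: S0→S2)
  step 6: S1  (read 1: S2→S1)
  step 7: S3  (read 0: S1→S3)

So i = 0, j = 4, giving x = w[0:0] = ε, y = w[0:4] = 0101, z = w[4:7] = 110.
Check: |xy| = 4 ≤ 4 and |y| = 4 ≥ 1. Reading y takes N from S0 back to S0, so every xyⁱz is accepted.

0101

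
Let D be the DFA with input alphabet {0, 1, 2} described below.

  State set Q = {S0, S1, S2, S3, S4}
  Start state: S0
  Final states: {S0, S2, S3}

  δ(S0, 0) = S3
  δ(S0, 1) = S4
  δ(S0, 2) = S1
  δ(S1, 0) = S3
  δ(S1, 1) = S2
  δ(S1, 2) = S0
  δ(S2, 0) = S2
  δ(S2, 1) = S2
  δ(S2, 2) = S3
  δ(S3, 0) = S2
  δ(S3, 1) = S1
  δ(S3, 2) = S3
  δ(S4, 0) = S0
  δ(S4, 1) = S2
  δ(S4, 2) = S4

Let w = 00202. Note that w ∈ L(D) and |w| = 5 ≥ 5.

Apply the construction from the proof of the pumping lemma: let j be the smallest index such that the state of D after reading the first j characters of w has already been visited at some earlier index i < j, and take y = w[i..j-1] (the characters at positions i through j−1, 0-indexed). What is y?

Run of D on w = 0 0 2 0 2:
  step 0: S0  (start)
  step 1: S3  (read 0: S0→S3)
  step 2: S2  (read 0: S3→S2)
  step 3: S3  (read 2: S2→S3)   ← first repeat (S3 seen earlier)
  step 4: S2  (read 0: S3→S2)
  step 5: S3  (read 2: S2→S3)

So i = 1, j = 3, giving x = w[0:1] = 0, y = w[1:3] = 02, z = w[3:5] = 02.
Check: |xy| = 3 ≤ 5 and |y| = 2 ≥ 1. Reading y takes D from S3 back to S3, so every xyⁱz is accepted.
With |Q| = 5, pigeonhole forces a state repeat no later than step 5; the substring read between the first and second visits to that state can be pumped.

02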